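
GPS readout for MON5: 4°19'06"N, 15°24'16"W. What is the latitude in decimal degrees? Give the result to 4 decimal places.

4° + 19′/60 + 6″/3600 = 4 + 0.31667 + 0.00167 = 4.3183°

4.3183°N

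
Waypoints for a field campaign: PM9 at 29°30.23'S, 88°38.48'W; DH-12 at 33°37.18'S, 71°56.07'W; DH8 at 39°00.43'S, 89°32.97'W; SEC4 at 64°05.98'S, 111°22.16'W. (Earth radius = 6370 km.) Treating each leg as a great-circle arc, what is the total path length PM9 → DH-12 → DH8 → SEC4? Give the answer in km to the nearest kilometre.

6465 km

PM9: φ = -29.50383°, λ = -88.64133°
DH-12: φ = -33.61967°, λ = -71.93450°
DH8: φ = -39.00717°, λ = -89.54950°
SEC4: φ = -64.09967°, λ = -111.36933°
PM9→DH-12: c = 0.258290 rad, d = 1645.31 km
DH-12→DH8: c = 0.264431 rad, d = 1684.42 km
DH8→SEC4: c = 0.492176 rad, d = 3135.16 km
Total = 1645.31 + 1684.42 + 3135.16 = 6464.89 km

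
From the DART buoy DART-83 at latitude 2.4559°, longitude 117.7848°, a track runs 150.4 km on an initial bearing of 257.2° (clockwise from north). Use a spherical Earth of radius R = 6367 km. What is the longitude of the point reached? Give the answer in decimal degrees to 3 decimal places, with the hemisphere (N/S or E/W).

δ = d/R = 150.4/6367 = 0.023622 rad
φ₂ = arcsin(sin φ₁ cos δ + cos φ₁ sin δ cos θ)
   = arcsin(0.04285·0.99972 + 0.99908·0.02362·-0.22155) = 2.15542°
λ₂ = λ₁ + atan2(sin θ sin δ cos φ₁, cos δ − sin φ₁ sin φ₂) = 116.46408°

116.464°E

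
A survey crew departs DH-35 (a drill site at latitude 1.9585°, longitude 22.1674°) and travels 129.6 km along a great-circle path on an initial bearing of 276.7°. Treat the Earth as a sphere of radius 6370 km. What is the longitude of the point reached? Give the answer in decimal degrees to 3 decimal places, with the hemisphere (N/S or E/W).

21.009°E

δ = d/R = 129.6/6370 = 0.020345 rad
φ₂ = arcsin(sin φ₁ cos δ + cos φ₁ sin δ cos θ)
   = arcsin(0.03418·0.99979 + 0.99942·0.02034·0.11667) = 2.09409°
λ₂ = λ₁ + atan2(sin θ sin δ cos φ₁, cos δ − sin φ₁ sin φ₂) = 21.00888°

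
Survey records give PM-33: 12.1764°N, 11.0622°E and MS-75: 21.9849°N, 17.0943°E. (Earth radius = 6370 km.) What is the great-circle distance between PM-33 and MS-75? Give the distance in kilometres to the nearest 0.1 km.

1264.4 km

Δφ = 9.8085°,  Δλ = 6.0321°
a = sin²(Δφ/2) + cos φ₁ cos φ₂ sin²(Δλ/2) = 0.009818
c = 2·arcsin(√a) = 0.198498 rad = 11.3731°
d = R·c = 6370 × 0.198498 = 1264.4 km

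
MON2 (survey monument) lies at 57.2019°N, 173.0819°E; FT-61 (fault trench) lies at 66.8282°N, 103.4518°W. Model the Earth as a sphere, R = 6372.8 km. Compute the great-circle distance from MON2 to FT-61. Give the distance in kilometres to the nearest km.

Δφ = 9.6263°,  Δλ = 83.4663°
a = sin²(Δφ/2) + cos φ₁ cos φ₂ sin²(Δλ/2) = 0.101486
c = 2·arcsin(√a) = 0.648440 rad = 37.1529°
d = R·c = 6372.8 × 0.648440 = 4132.4 km

4132 km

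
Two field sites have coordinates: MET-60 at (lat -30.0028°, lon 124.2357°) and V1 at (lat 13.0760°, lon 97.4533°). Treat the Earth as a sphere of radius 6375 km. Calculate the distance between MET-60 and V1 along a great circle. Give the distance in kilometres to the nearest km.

Δφ = 43.0788°,  Δλ = -26.7824°
a = sin²(Δφ/2) + cos φ₁ cos φ₂ sin²(Δλ/2) = 0.180038
c = 2·arcsin(√a) = 0.876398 rad = 50.2139°
d = R·c = 6375 × 0.876398 = 5587.0 km

5587 km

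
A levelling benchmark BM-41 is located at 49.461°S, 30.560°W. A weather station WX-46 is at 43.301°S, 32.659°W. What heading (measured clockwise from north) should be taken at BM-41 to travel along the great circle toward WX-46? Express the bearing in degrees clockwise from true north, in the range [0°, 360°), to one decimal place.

Δλ = -2.0990°
y = sin Δλ · cos φ₂ = -0.026655
x = cos φ₁ sin φ₂ − sin φ₁ cos φ₂ cos Δλ = 0.106934
θ = atan2(y, x) = -13.9967° → 346.0033° (mod 360°)

346.0°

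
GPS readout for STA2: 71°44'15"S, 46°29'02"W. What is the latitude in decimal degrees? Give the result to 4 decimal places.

71.7375°S

71° + 44′/60 + 15″/3600 = 71 + 0.73333 + 0.00417 = 71.7375°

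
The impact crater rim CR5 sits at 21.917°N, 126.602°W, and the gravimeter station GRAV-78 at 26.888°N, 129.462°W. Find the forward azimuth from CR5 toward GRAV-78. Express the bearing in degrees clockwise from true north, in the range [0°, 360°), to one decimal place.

332.9°

Δλ = -2.8600°
y = sin Δλ · cos φ₂ = -0.044502
x = cos φ₁ sin φ₂ − sin φ₁ cos φ₂ cos Δλ = 0.087066
θ = atan2(y, x) = -27.0726° → 332.9274° (mod 360°)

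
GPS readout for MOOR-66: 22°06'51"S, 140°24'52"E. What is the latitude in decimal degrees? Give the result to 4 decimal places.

22.1142°S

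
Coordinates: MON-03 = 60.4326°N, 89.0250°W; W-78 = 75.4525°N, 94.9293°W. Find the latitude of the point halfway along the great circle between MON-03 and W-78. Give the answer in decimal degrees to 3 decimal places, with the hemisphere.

Bx = cos φ₂ cos Δλ = 0.249850,  By = cos φ₂ sin Δλ = -0.025838
φₘ = atan2(sin φ₁ + sin φ₂, √((cos φ₁ + Bx)² + By²)) = 67.96622°
λₘ = λ₁ + atan2(By, cos φ₁ + Bx) = -91.01591°

67.966°N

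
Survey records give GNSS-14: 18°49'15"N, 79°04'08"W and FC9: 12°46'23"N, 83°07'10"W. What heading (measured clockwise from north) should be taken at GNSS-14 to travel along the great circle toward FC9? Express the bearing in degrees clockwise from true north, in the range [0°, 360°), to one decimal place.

213.4°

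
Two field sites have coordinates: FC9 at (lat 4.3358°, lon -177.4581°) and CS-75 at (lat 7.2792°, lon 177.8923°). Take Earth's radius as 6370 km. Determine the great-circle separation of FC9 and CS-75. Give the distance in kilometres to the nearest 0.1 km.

609.5 km

Δφ = 2.9434°,  Δλ = -4.6496°
a = sin²(Δφ/2) + cos φ₁ cos φ₂ sin²(Δλ/2) = 0.002287
c = 2·arcsin(√a) = 0.095685 rad = 5.4823°
d = R·c = 6370 × 0.095685 = 609.5 km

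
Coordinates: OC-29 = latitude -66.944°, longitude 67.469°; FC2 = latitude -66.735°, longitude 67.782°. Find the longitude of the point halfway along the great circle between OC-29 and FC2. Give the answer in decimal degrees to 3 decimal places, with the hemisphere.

Bx = cos φ₂ cos Δλ = 0.394978,  By = cos φ₂ sin Δλ = 0.002158
φₘ = atan2(sin φ₁ + sin φ₂, √((cos φ₁ + Bx)² + By²)) = -66.83958°
λₘ = λ₁ + atan2(By, cos φ₁ + Bx) = 67.62617°

67.626°E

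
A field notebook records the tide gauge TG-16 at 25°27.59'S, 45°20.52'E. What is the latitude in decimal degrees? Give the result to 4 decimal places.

25° + 27.59′/60 = 25 + 0.45983 = 25.4598°

25.4598°S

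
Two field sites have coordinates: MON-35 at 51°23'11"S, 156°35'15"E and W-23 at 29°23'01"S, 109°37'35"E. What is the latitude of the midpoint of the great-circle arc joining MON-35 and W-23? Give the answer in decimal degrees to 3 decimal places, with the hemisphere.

42.770°S

MON-35: φ = -51.38639°, λ = +156.58750°
W-23: φ = -29.38361°, λ = +109.62639°
Bx = cos φ₂ cos Δλ = 0.594695,  By = cos φ₂ sin Δλ = -0.636865
φₘ = atan2(sin φ₁ + sin φ₂, √((cos φ₁ + Bx)² + By²)) = -42.76961°
λₘ = λ₁ + atan2(By, cos φ₁ + Bx) = 128.99812°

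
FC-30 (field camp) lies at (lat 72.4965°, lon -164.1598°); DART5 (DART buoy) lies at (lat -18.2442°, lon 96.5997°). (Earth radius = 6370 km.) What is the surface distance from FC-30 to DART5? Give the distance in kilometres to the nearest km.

Δφ = -90.7407°,  Δλ = -99.2405°
a = sin²(Δφ/2) + cos φ₁ cos φ₂ sin²(Δλ/2) = 0.672220
c = 2·arcsin(√a) = 1.922439 rad = 110.1477°
d = R·c = 6370 × 1.922439 = 12245.9 km

12246 km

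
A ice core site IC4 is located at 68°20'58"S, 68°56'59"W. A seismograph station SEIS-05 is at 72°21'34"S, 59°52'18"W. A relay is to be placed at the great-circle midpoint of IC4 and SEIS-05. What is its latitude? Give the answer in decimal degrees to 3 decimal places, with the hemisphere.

70.411°S

IC4: φ = -68.34944°, λ = -68.94972°
SEIS-05: φ = -72.35944°, λ = -59.87167°
Bx = cos φ₂ cos Δλ = 0.299249,  By = cos φ₂ sin Δλ = 0.047814
φₘ = atan2(sin φ₁ + sin φ₂, √((cos φ₁ + Bx)² + By²)) = -70.41081°
λₘ = λ₁ + atan2(By, cos φ₁ + Bx) = -64.85675°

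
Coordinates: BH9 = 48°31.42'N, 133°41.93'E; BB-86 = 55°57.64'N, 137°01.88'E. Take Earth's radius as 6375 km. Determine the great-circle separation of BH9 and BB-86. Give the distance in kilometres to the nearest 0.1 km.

BH9: φ = +48.52367°, λ = +133.69883°
BB-86: φ = +55.96067°, λ = +137.03133°
Δφ = 7.4370°,  Δλ = 3.3325°
a = sin²(Δφ/2) + cos φ₁ cos φ₂ sin²(Δλ/2) = 0.004520
c = 2·arcsin(√a) = 0.134557 rad = 7.7095°
d = R·c = 6375 × 0.134557 = 857.8 km

857.8 km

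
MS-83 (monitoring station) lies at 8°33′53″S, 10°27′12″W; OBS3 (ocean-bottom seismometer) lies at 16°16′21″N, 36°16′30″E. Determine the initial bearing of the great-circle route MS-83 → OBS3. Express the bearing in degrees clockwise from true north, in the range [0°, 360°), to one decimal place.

MS-83: φ = -8.56472°, λ = -10.45333°
OBS3: φ = +16.27250°, λ = +36.27500°
Δλ = 46.7283°
y = sin Δλ · cos φ₂ = 0.698944
x = cos φ₁ sin φ₂ − sin φ₁ cos φ₂ cos Δλ = 0.375075
θ = atan2(y, x) = 61.7806° → 61.7806° (mod 360°)

61.8°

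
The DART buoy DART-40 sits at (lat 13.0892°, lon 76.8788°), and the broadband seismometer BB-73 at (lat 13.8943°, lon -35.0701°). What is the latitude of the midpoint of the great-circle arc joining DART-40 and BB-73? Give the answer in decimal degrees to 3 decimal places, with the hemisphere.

Bx = cos φ₂ cos Δλ = -0.362843,  By = cos φ₂ sin Δλ = -0.900379
φₘ = atan2(sin φ₁ + sin φ₂, √((cos φ₁ + Bx)² + By²)) = 23.20838°
λₘ = λ₁ + atan2(By, cos φ₁ + Bx) = 21.04740°

23.208°N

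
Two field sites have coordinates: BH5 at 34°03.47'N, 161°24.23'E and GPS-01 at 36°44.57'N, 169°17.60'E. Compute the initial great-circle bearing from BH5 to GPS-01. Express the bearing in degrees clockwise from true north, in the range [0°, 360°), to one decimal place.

65.1°

BH5: φ = +34.05783°, λ = +161.40383°
GPS-01: φ = +36.74283°, λ = +169.29333°
Δλ = 7.8895°
y = sin Δλ · cos φ₂ = 0.109993
x = cos φ₁ sin φ₂ − sin φ₁ cos φ₂ cos Δλ = 0.051093
θ = atan2(y, x) = 65.0847° → 65.0847° (mod 360°)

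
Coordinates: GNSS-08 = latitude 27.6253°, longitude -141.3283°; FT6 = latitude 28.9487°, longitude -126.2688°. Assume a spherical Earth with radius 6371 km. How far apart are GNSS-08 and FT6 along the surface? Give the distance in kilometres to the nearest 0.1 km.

1480.9 km

Δφ = 1.3234°,  Δλ = 15.0595°
a = sin²(Δφ/2) + cos φ₁ cos φ₂ sin²(Δλ/2) = 0.013447
c = 2·arcsin(√a) = 0.232441 rad = 13.3179°
d = R·c = 6371 × 0.232441 = 1480.9 km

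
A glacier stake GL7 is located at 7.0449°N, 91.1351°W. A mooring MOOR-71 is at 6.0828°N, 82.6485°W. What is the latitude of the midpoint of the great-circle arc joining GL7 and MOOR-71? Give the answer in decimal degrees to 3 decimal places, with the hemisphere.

6.582°N

Bx = cos φ₂ cos Δλ = 0.983482,  By = cos φ₂ sin Δλ = 0.146747
φₘ = atan2(sin φ₁ + sin φ₂, √((cos φ₁ + Bx)² + By²)) = 6.58173°
λₘ = λ₁ + atan2(By, cos φ₁ + Bx) = -86.88769°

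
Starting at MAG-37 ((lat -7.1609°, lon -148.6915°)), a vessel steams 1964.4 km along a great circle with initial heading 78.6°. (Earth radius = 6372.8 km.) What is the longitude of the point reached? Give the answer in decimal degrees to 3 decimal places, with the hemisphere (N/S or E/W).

δ = d/R = 1964.4/6372.8 = 0.308248 rad
φ₂ = arcsin(sin φ₁ cos δ + cos φ₁ sin δ cos θ)
   = arcsin(-0.12466·0.95287 + 0.99220·0.30339·0.19766) = -3.39856°
λ₂ = λ₁ + atan2(sin θ sin δ cos φ₁, cos δ − sin φ₁ sin φ₂) = -131.35832°

131.358°W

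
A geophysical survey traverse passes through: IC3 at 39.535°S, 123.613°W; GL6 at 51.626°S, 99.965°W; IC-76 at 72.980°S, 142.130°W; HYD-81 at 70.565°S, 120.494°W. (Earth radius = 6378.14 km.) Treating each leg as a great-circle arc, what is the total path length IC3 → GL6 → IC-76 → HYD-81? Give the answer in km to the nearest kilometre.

IC3→GL6: c = 0.355100 rad, d = 2264.88 km
GL6→IC-76: c = 0.485751 rad, d = 3098.18 km
IC-76→HYD-81: c = 0.124580 rad, d = 794.59 km
Total = 2264.88 + 3098.18 + 794.59 = 6157.65 km

6158 km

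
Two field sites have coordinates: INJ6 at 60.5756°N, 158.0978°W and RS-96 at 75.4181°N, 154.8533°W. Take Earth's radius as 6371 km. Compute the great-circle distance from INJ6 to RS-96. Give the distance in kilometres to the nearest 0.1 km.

Δφ = 14.8425°,  Δλ = 3.2445°
a = sin²(Δφ/2) + cos φ₁ cos φ₂ sin²(Δλ/2) = 0.016782
c = 2·arcsin(√a) = 0.259823 rad = 14.8868°
d = R·c = 6371 × 0.259823 = 1655.3 km

1655.3 km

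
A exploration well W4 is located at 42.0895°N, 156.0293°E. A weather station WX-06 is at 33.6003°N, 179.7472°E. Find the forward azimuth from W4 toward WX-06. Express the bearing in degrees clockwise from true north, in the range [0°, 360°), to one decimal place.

Δλ = 23.7179°
y = sin Δλ · cos φ₂ = 0.335028
x = cos φ₁ sin φ₂ − sin φ₁ cos φ₂ cos Δλ = -0.100467
θ = atan2(y, x) = 106.6928° → 106.6928° (mod 360°)

106.7°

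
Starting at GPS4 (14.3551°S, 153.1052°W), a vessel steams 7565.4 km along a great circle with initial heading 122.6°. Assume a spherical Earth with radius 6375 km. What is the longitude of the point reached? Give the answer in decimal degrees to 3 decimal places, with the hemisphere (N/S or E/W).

δ = d/R = 7565.4/6375 = 1.186729 rad
φ₂ = arcsin(sin φ₁ cos δ + cos φ₁ sin δ cos θ)
   = arcsin(-0.24793·0.37469 + 0.96878·0.92715·-0.53877) = -35.22737°
λ₂ = λ₁ + atan2(sin θ sin δ cos φ₁, cos δ − sin φ₁ sin φ₂) = -80.12863°

80.129°W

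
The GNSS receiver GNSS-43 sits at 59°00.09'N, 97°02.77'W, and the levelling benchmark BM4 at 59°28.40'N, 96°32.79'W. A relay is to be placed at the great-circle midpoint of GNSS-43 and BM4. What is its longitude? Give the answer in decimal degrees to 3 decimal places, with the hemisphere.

GNSS-43: φ = +59.00150°, λ = -97.04617°
BM4: φ = +59.47333°, λ = -96.54650°
Bx = cos φ₂ cos Δλ = 0.507920,  By = cos φ₂ sin Δλ = 0.004430
φₘ = atan2(sin φ₁ + sin φ₂, √((cos φ₁ + Bx)² + By²)) = 59.23766°
λₘ = λ₁ + atan2(By, cos φ₁ + Bx) = -96.79806°

96.798°W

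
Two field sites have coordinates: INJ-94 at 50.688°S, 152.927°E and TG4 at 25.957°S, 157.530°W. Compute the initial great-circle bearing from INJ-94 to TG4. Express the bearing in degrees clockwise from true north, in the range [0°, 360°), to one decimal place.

Δλ = 49.5430°
y = sin Δλ · cos φ₂ = 0.684136
x = cos φ₁ sin φ₂ − sin φ₁ cos φ₂ cos Δλ = 0.174097
θ = atan2(y, x) = 75.7226° → 75.7226° (mod 360°)

75.7°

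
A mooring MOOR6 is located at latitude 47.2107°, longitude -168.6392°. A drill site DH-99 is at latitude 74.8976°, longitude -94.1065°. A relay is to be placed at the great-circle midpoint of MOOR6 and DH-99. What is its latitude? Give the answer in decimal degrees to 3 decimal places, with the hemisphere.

65.073°N

Bx = cos φ₂ cos Δλ = 0.069484,  By = cos φ₂ sin Δλ = 0.251109
φₘ = atan2(sin φ₁ + sin φ₂, √((cos φ₁ + Bx)² + By²)) = 65.07297°
λₘ = λ₁ + atan2(By, cos φ₁ + Bx) = -150.10015°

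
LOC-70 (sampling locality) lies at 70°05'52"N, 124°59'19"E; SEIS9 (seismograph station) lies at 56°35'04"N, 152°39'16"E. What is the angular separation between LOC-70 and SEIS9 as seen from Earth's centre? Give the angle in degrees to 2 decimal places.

18.03°

LOC-70: φ = +70.09778°, λ = +124.98861°
SEIS9: φ = +56.58444°, λ = +152.65444°
Δφ = -13.5133°,  Δλ = 27.6658°
a = sin²(Δφ/2) + cos φ₁ cos φ₂ sin²(Δλ/2) = 0.024559
c = 2·arcsin(√a) = 0.314723 rad = 18.0323°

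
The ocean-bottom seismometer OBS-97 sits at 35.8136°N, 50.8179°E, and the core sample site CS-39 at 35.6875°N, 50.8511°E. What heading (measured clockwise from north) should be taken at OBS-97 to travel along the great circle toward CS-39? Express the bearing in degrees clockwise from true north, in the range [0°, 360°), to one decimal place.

Δλ = 0.0332°
y = sin Δλ · cos φ₂ = 0.000471
x = cos φ₁ sin φ₂ − sin φ₁ cos φ₂ cos Δλ = -0.002201
θ = atan2(y, x) = 167.9292° → 167.9292° (mod 360°)

167.9°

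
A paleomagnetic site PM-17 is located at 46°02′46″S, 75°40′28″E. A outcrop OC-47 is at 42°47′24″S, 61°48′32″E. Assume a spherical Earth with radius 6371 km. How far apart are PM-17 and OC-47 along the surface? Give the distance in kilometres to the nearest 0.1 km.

1157.4 km

PM-17: φ = -46.04611°, λ = +75.67444°
OC-47: φ = -42.79000°, λ = +61.80889°
Δφ = 3.2561°,  Δλ = -13.8656°
a = sin²(Δφ/2) + cos φ₁ cos φ₂ sin²(Δλ/2) = 0.008228
c = 2·arcsin(√a) = 0.181669 rad = 10.4089°
d = R·c = 6371 × 0.181669 = 1157.4 km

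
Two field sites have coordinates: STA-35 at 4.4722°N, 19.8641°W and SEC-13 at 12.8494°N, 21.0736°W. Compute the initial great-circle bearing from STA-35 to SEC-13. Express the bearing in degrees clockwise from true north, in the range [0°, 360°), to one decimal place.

352.0°

Δλ = -1.2095°
y = sin Δλ · cos φ₂ = -0.020580
x = cos φ₁ sin φ₂ − sin φ₁ cos φ₂ cos Δλ = 0.145706
θ = atan2(y, x) = -8.0393° → 351.9607° (mod 360°)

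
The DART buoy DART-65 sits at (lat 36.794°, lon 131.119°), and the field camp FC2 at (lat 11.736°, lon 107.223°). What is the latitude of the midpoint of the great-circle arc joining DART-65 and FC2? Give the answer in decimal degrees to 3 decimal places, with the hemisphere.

Bx = cos φ₂ cos Δλ = 0.895169,  By = cos φ₂ sin Δλ = -0.396610
φₘ = atan2(sin φ₁ + sin φ₂, √((cos φ₁ + Bx)² + By²)) = 24.73367°
λₘ = λ₁ + atan2(By, cos φ₁ + Bx) = 117.95663°

24.734°N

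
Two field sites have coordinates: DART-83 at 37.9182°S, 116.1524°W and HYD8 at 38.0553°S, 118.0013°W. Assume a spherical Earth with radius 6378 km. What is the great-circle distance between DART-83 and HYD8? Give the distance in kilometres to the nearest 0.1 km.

162.9 km

Δφ = -0.1371°,  Δλ = -1.8489°
a = sin²(Δφ/2) + cos φ₁ cos φ₂ sin²(Δλ/2) = 0.000163
c = 2·arcsin(√a) = 0.025545 rad = 1.4636°
d = R·c = 6378 × 0.025545 = 162.9 km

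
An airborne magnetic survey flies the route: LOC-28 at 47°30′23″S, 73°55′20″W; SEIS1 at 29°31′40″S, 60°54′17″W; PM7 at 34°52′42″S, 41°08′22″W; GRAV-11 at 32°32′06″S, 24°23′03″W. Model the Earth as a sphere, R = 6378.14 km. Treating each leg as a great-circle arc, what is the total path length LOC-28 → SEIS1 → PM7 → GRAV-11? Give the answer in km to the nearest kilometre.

LOC-28: φ = -47.50639°, λ = -73.92222°
SEIS1: φ = -29.52778°, λ = -60.90472°
PM7: φ = -34.87833°, λ = -41.13944°
GRAV-11: φ = -32.53500°, λ = -24.38417°
LOC-28→SEIS1: c = 0.359517 rad, d = 2293.05 km
SEIS1→PM7: c = 0.305858 rad, d = 1950.81 km
PM7→GRAV-11: c = 0.246384 rad, d = 1571.47 km
Total = 2293.05 + 1950.81 + 1571.47 = 5815.32 km

5815 km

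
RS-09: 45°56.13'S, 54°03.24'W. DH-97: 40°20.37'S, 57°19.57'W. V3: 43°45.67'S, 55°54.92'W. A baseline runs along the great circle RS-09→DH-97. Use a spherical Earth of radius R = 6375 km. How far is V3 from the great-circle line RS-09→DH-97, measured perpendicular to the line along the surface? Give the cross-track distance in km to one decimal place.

37.8 km

RS-09: φ = -45.93550°, λ = -54.05400°
DH-97: φ = -40.33950°, λ = -57.32617°
V3: φ = -43.76117°, λ = -55.91533°
δ₁₃ = central angle RS-09→V3 = 0.044389 rad  (haversine)
θ₁₃ = bearing RS-09→V3 = 328.085°,  θ₁₂ = bearing RS-09→DH-97 = 335.759°
dₓₜ = R·arcsin(sin δ₁₃ · sin(θ₁₃ − θ₁₂)) = 6375·arcsin(0.04437·sin(-7.673°)) = -37.771 km
|dₓₜ| = 37.771 km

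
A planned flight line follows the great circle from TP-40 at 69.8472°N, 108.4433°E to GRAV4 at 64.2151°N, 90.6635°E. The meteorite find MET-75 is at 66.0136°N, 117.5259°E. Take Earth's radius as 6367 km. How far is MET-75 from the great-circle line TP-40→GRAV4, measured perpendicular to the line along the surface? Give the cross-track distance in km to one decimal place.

548.9 km

δ₁₃ = central angle TP-40→MET-75 = 0.089401 rad  (haversine)
θ₁₃ = bearing TP-40→MET-75 = 134.048°,  θ₁₂ = bearing TP-40→GRAV4 = 239.374°
dₓₜ = R·arcsin(sin δ₁₃ · sin(θ₁₃ − θ₁₂)) = 6367·arcsin(0.08928·sin(-105.326°)) = -548.922 km
|dₓₜ| = 548.922 km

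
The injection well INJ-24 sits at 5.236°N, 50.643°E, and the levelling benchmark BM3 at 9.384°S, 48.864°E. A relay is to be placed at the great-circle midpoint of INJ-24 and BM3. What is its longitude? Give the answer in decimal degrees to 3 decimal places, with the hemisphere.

49.758°E

Bx = cos φ₂ cos Δλ = 0.986142,  By = cos φ₂ sin Δλ = -0.030629
φₘ = atan2(sin φ₁ + sin φ₂, √((cos φ₁ + Bx)² + By²)) = -2.07425°
λₘ = λ₁ + atan2(By, cos φ₁ + Bx) = 49.75763°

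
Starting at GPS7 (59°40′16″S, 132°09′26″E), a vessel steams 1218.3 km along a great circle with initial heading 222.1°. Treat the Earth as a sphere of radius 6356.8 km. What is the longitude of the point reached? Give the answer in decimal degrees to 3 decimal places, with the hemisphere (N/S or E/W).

113.292°E

GPS7: φ = -59.67111°, λ = +132.15722°
δ = d/R = 1218.3/6356.8 = 0.191653 rad
φ₂ = arcsin(sin φ₁ cos δ + cos φ₁ sin δ cos θ)
   = arcsin(-0.86314·0.98169 + 0.50496·0.19048·-0.74198) = -66.73756°
λ₂ = λ₁ + atan2(sin θ sin δ cos φ₁, cos δ − sin φ₁ sin φ₂) = 113.29170°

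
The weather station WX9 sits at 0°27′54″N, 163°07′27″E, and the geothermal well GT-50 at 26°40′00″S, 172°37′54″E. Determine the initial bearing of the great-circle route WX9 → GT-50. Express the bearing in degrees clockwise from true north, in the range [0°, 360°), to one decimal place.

WX9: φ = +0.46500°, λ = +163.12417°
GT-50: φ = -26.66667°, λ = +172.63167°
Δλ = 9.5075°
y = sin Δλ · cos φ₂ = 0.147607
x = cos φ₁ sin φ₂ − sin φ₁ cos φ₂ cos Δλ = -0.455937
θ = atan2(y, x) = 162.0609° → 162.0609° (mod 360°)

162.1°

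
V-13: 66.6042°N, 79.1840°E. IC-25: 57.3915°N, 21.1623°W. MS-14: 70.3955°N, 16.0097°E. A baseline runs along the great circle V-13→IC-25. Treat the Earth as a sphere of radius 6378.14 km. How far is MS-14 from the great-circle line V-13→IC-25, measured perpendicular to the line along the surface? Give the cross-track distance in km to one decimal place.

δ₁₃ = central angle V-13→MS-14 = 0.390537 rad  (haversine)
θ₁₃ = bearing V-13→MS-14 = 308.138°,  θ₁₂ = bearing V-13→IC-25 = 308.608°
dₓₜ = R·arcsin(sin δ₁₃ · sin(θ₁₃ − θ₁₂)) = 6378.14·arcsin(0.38068·sin(-0.470°)) = -19.896 km
|dₓₜ| = 19.896 km

19.9 km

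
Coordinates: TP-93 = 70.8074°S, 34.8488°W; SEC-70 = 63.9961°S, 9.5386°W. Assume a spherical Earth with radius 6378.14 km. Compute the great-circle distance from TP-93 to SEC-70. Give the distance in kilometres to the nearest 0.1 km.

Δφ = 6.8113°,  Δλ = 25.3102°
a = sin²(Δφ/2) + cos φ₁ cos φ₂ sin²(Δλ/2) = 0.010447
c = 2·arcsin(√a) = 0.204777 rad = 11.7329°
d = R·c = 6378.14 × 0.204777 = 1306.1 km

1306.1 km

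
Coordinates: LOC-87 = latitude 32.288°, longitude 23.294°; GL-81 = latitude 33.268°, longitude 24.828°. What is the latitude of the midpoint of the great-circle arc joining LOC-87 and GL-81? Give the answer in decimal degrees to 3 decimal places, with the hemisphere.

32.780°N

Bx = cos φ₂ cos Δλ = 0.835814,  By = cos φ₂ sin Δλ = 0.022383
φₘ = atan2(sin φ₁ + sin φ₂, √((cos φ₁ + Bx)² + By²)) = 32.78034°
λₘ = λ₁ + atan2(By, cos φ₁ + Bx) = 24.05678°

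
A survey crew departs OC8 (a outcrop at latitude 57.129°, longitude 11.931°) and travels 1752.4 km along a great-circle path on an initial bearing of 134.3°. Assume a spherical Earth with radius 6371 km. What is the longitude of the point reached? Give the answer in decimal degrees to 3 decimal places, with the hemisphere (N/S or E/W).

δ = d/R = 1752.4/6371 = 0.275059 rad
φ₂ = arcsin(sin φ₁ cos δ + cos φ₁ sin δ cos θ)
   = arcsin(0.83989·0.96241 + 0.54275·0.27160·-0.69842) = 44.85921°
λ₂ = λ₁ + atan2(sin θ sin δ cos φ₁, cos δ − sin φ₁ sin φ₂) = 27.84704°

27.847°E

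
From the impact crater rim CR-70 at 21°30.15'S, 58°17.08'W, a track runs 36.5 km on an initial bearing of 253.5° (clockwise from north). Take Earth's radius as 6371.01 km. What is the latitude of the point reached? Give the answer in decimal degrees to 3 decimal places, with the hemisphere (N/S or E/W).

CR-70: φ = -21.50250°, λ = -58.28467°
δ = d/R = 36.5/6371.01 = 0.005729 rad
φ₂ = arcsin(sin φ₁ cos δ + cos φ₁ sin δ cos θ)
   = arcsin(-0.36654·0.99998 + 0.93040·0.00573·-0.28402) = -21.59539°
λ₂ = λ₁ + atan2(sin θ sin δ cos φ₁, cos δ − sin φ₁ sin φ₂) = -58.62316°

21.595°S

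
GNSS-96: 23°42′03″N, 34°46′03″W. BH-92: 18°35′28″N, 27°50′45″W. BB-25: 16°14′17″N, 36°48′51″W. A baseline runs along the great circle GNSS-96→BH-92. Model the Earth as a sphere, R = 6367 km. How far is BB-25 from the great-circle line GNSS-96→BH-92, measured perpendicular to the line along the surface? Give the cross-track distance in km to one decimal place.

GNSS-96: φ = +23.70083°, λ = -34.76750°
BH-92: φ = +18.59111°, λ = -27.84583°
BB-25: φ = +16.23806°, λ = -36.81417°
δ₁₃ = central angle GNSS-96→BB-25 = 0.134499 rad  (haversine)
θ₁₃ = bearing GNSS-96→BB-25 = 194.816°,  θ₁₂ = bearing GNSS-96→BH-92 = 127.068°
dₓₜ = R·arcsin(sin δ₁₃ · sin(θ₁₃ − θ₁₂)) = 6367·arcsin(0.13409·sin(67.747°)) = 792.233 km
|dₓₜ| = 792.233 km

792.2 km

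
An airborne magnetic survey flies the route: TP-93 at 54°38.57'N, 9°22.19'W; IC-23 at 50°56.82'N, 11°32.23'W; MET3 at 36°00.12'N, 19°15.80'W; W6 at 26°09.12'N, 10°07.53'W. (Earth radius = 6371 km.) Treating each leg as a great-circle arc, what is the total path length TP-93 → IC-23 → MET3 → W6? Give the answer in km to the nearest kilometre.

3606 km

TP-93: φ = +54.64283°, λ = -9.36983°
IC-23: φ = +50.94700°, λ = -11.53717°
MET3: φ = +36.00200°, λ = -19.26333°
W6: φ = +26.15200°, λ = -10.12550°
TP-93→IC-23: c = 0.068431 rad, d = 435.98 km
IC-23→MET3: c = 0.278217 rad, d = 1772.52 km
MET3→W6: c = 0.219331 rad, d = 1397.36 km
Total = 435.98 + 1772.52 + 1397.36 = 3605.85 km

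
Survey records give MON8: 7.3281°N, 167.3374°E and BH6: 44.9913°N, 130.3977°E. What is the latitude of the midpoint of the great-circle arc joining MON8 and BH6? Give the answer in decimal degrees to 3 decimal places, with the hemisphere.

Bx = cos φ₂ cos Δλ = 0.565254,  By = cos φ₂ sin Δλ = -0.425017
φₘ = atan2(sin φ₁ + sin φ₂, √((cos φ₁ + Bx)² + By²)) = 27.34139°
λₘ = λ₁ + atan2(By, cos φ₁ + Bx) = 152.07003°

27.341°N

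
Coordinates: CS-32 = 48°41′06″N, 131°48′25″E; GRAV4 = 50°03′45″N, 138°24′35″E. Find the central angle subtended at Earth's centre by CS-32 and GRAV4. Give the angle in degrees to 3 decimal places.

CS-32: φ = +48.68500°, λ = +131.80694°
GRAV4: φ = +50.06250°, λ = +138.40972°
Δφ = 1.3775°,  Δλ = 6.6028°
a = sin²(Δφ/2) + cos φ₁ cos φ₂ sin²(Δλ/2) = 0.001550
c = 2·arcsin(√a) = 0.078761 rad = 4.5127°

4.513°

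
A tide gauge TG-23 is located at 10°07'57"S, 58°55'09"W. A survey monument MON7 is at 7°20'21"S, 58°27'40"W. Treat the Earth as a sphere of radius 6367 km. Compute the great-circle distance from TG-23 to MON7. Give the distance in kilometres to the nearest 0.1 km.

314.5 km

TG-23: φ = -10.13250°, λ = -58.91917°
MON7: φ = -7.33917°, λ = -58.46111°
Δφ = 2.7933°,  Δλ = 0.4581°
a = sin²(Δφ/2) + cos φ₁ cos φ₂ sin²(Δλ/2) = 0.000610
c = 2·arcsin(√a) = 0.049389 rad = 2.8298°
d = R·c = 6367 × 0.049389 = 314.5 km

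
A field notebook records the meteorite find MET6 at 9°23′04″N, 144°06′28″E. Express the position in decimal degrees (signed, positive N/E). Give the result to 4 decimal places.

+9.3844°, +144.1078°

lat: 9.3844° N → +9.3844°
lon: 144.1078° E → +144.1078°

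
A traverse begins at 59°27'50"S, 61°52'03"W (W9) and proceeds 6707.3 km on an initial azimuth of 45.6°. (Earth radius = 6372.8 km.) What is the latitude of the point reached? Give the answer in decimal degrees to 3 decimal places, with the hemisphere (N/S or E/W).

W9: φ = -59.46389°, λ = -61.86750°
δ = d/R = 6707.3/6372.8 = 1.052489 rad
φ₂ = arcsin(sin φ₁ cos δ + cos φ₁ sin δ cos θ)
   = arcsin(-0.86131·0.49541 + 0.50808·0.86866·0.69966) = -6.77126°
λ₂ = λ₁ + atan2(sin θ sin δ cos φ₁, cos δ − sin φ₁ sin φ₂) = -23.18587°

6.771°S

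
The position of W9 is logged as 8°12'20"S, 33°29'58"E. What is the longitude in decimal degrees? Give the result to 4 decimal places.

33° + 29′/60 + 58″/3600 = 33 + 0.48333 + 0.01611 = 33.4994°

33.4994°E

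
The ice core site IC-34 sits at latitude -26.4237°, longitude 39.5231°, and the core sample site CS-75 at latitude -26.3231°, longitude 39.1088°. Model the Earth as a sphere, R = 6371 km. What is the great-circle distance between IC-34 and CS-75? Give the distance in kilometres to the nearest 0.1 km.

42.8 km

Δφ = 0.1006°,  Δλ = -0.4143°
a = sin²(Δφ/2) + cos φ₁ cos φ₂ sin²(Δλ/2) = 0.000011
c = 2·arcsin(√a) = 0.006712 rad = 0.3846°
d = R·c = 6371 × 0.006712 = 42.8 km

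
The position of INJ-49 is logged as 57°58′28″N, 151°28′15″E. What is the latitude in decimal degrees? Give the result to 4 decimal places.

57.9744°N

57° + 58′/60 + 28″/3600 = 57 + 0.96667 + 0.00778 = 57.9744°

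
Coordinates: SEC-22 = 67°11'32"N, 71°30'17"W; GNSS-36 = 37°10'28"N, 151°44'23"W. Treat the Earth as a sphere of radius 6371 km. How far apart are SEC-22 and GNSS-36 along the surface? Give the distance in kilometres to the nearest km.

5833 km

SEC-22: φ = +67.19222°, λ = -71.50472°
GNSS-36: φ = +37.17444°, λ = -151.73972°
Δφ = -30.0178°,  Δλ = -80.2350°
a = sin²(Δφ/2) + cos φ₁ cos φ₂ sin²(Δλ/2) = 0.195307
c = 2·arcsin(√a) = 0.915511 rad = 52.4549°
d = R·c = 6371 × 0.915511 = 5832.7 km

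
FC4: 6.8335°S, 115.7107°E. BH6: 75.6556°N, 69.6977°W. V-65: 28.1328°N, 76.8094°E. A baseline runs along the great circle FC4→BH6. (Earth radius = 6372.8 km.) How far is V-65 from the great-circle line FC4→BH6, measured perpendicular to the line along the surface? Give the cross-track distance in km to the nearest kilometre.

δ₁₃ = central angle FC4→V-65 = 0.895270 rad  (haversine)
θ₁₃ = bearing FC4→V-65 = 314.794°,  θ₁₂ = bearing FC4→BH6 = 1.434°
dₓₜ = R·arcsin(sin δ₁₃ · sin(θ₁₃ − θ₁₂)) = 6372.8·arcsin(0.78038·sin(313.360°)) = -3844.831 km
|dₓₜ| = 3844.831 km

3845 km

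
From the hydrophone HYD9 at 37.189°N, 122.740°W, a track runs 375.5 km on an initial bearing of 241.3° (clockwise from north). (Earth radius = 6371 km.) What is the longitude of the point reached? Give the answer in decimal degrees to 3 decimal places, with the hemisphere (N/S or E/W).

126.379°W

δ = d/R = 375.5/6371 = 0.058939 rad
φ₂ = arcsin(sin φ₁ cos δ + cos φ₁ sin δ cos θ)
   = arcsin(0.60445·0.99826 + 0.79665·0.05890·-0.48022) = 35.51116°
λ₂ = λ₁ + atan2(sin θ sin δ cos φ₁, cos δ − sin φ₁ sin φ₂) = -126.37925°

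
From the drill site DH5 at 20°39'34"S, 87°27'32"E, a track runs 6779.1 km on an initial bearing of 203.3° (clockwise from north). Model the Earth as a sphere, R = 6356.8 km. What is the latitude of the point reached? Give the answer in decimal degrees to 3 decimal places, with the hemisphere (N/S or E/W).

67.350°S

DH5: φ = -20.65944°, λ = +87.45889°
δ = d/R = 6779.1/6356.8 = 1.066433 rad
φ₂ = arcsin(sin φ₁ cos δ + cos φ₁ sin δ cos θ)
   = arcsin(-0.35281·0.48325 + 0.93569·0.87548·-0.91845) = -67.34976°
λ₂ = λ₁ + atan2(sin θ sin δ cos φ₁, cos δ − sin φ₁ sin φ₂) = 23.40342°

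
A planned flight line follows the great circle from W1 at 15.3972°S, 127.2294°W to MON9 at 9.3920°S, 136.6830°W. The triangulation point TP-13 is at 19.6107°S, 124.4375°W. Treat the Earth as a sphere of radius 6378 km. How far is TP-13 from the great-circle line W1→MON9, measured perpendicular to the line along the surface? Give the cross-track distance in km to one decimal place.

δ₁₃ = central angle W1→TP-13 = 0.086985 rad  (haversine)
θ₁₃ = bearing W1→TP-13 = 148.119°,  θ₁₂ = bearing W1→MON9 = 301.950°
dₓₜ = R·arcsin(sin δ₁₃ · sin(θ₁₃ − θ₁₂)) = 6378·arcsin(0.08688·sin(-153.830°)) = -244.429 km
|dₓₜ| = 244.429 km

244.4 km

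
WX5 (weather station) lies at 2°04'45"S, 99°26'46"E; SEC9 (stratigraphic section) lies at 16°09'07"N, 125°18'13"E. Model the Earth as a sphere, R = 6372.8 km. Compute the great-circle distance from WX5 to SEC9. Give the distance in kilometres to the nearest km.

WX5: φ = -2.07917°, λ = +99.44611°
SEC9: φ = +16.15194°, λ = +125.30361°
Δφ = 18.2311°,  Δλ = 25.8575°
a = sin²(Δφ/2) + cos φ₁ cos φ₂ sin²(Δλ/2) = 0.073150
c = 2·arcsin(√a) = 0.547749 rad = 31.3837°
d = R·c = 6372.8 × 0.547749 = 3490.7 km

3491 km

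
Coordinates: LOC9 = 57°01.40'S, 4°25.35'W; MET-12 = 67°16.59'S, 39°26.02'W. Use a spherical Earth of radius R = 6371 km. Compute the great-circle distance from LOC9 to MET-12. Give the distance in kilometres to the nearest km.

2104 km

LOC9: φ = -57.02333°, λ = -4.42250°
MET-12: φ = -67.27650°, λ = -39.43367°
Δφ = -10.2532°,  Δλ = -35.0112°
a = sin²(Δφ/2) + cos φ₁ cos φ₂ sin²(Δλ/2) = 0.027008
c = 2·arcsin(√a) = 0.330182 rad = 18.9180°
d = R·c = 6371 × 0.330182 = 2103.6 km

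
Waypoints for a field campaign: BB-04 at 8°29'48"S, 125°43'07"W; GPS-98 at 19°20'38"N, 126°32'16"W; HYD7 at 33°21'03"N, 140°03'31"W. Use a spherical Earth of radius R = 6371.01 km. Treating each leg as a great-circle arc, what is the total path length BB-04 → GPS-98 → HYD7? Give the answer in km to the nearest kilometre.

5152 km

BB-04: φ = -8.49667°, λ = -125.71861°
GPS-98: φ = +19.34389°, λ = -126.53778°
HYD7: φ = +33.35083°, λ = -140.05861°
BB-04→GPS-98: c = 0.486114 rad, d = 3097.03 km
GPS-98→HYD7: c = 0.322575 rad, d = 2055.13 km
Total = 3097.03 + 2055.13 = 5152.16 km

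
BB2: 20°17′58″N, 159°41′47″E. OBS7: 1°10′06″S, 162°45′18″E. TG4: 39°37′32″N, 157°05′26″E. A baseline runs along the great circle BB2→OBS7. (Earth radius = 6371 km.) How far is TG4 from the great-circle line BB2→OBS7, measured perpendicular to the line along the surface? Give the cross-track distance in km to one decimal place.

84.0 km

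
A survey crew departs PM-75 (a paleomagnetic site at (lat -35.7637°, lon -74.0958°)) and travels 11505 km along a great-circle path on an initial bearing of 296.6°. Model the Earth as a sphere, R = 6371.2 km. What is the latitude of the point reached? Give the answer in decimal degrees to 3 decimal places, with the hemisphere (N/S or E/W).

29.302°N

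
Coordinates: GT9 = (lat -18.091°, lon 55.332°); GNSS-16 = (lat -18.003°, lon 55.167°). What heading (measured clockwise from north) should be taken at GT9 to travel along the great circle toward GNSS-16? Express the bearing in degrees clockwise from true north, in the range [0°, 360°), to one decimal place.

Δλ = -0.1650°
y = sin Δλ · cos φ₂ = -0.002739
x = cos φ₁ sin φ₂ − sin φ₁ cos φ₂ cos Δλ = 0.001535
θ = atan2(y, x) = -60.7362° → 299.2638° (mod 360°)

299.3°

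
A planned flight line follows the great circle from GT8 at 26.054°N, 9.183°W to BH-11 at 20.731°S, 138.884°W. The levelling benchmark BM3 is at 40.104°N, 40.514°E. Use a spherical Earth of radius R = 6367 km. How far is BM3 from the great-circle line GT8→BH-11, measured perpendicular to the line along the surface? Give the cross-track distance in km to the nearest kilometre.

2043 km

δ₁₃ = central angle GT8→BM3 = 0.756266 rad  (haversine)
θ₁₃ = bearing GT8→BM3 = 58.218°,  θ₁₂ = bearing GT8→BH-11 = 265.581°
dₓₜ = R·arcsin(sin δ₁₃ · sin(θ₁₃ − θ₁₂)) = 6367·arcsin(0.68621·sin(-207.362°)) = 2042.988 km
|dₓₜ| = 2042.988 km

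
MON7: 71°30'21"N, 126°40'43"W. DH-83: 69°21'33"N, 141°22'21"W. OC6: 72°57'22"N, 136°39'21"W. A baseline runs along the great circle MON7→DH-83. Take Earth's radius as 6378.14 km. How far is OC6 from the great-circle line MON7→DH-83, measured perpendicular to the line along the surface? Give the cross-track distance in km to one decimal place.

272.7 km

MON7: φ = +71.50583°, λ = -126.67861°
DH-83: φ = +69.35917°, λ = -141.37250°
OC6: φ = +72.95611°, λ = -136.65583°
δ₁₃ = central angle MON7→OC6 = 0.058769 rad  (haversine)
θ₁₃ = bearing MON7→OC6 = 300.164°,  θ₁₂ = bearing MON7→DH-83 = 253.478°
dₓₜ = R·arcsin(sin δ₁₃ · sin(θ₁₃ − θ₁₂)) = 6378.14·arcsin(0.05874·sin(46.686°)) = 272.663 km
|dₓₜ| = 272.663 km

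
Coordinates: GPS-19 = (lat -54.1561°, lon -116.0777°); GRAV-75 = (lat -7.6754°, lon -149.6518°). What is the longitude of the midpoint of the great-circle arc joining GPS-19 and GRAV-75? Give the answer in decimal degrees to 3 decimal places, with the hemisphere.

Bx = cos φ₂ cos Δλ = 0.825707,  By = cos φ₂ sin Δλ = -0.548060
φₘ = atan2(sin φ₁ + sin φ₂, √((cos φ₁ + Bx)² + By²)) = -31.94946°
λₘ = λ₁ + atan2(By, cos φ₁ + Bx) = -137.30094°

137.301°W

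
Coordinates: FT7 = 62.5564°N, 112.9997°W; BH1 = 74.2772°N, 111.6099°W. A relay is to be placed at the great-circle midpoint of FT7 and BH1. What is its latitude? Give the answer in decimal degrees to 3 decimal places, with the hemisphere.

Bx = cos φ₂ cos Δλ = 0.270904,  By = cos φ₂ sin Δλ = 0.006572
φₘ = atan2(sin φ₁ + sin φ₂, √((cos φ₁ + Bx)² + By²)) = 68.41814°
λₘ = λ₁ + atan2(By, cos φ₁ + Bx) = -112.48511°

68.418°N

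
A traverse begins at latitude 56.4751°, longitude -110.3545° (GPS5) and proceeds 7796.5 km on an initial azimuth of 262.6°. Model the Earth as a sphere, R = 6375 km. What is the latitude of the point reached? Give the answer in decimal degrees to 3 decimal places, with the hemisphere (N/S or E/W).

12.549°N

δ = d/R = 7796.5/6375 = 1.222980 rad
φ₂ = arcsin(sin φ₁ cos δ + cos φ₁ sin δ cos θ)
   = arcsin(0.83365·0.34085 + 0.55230·0.94012·-0.12880) = 12.54874°
λ₂ = λ₁ + atan2(sin θ sin δ cos φ₁, cos δ − sin φ₁ sin φ₂) = 176.87900°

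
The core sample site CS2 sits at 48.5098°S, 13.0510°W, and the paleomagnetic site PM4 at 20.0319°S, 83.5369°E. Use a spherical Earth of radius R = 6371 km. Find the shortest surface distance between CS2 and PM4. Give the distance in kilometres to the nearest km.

8821 km

Δφ = 28.4779°,  Δλ = 96.5879°
a = sin²(Δφ/2) + cos φ₁ cos φ₂ sin²(Δλ/2) = 0.407410
c = 2·arcsin(√a) = 1.384540 rad = 79.3283°
d = R·c = 6371 × 1.384540 = 8820.9 km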